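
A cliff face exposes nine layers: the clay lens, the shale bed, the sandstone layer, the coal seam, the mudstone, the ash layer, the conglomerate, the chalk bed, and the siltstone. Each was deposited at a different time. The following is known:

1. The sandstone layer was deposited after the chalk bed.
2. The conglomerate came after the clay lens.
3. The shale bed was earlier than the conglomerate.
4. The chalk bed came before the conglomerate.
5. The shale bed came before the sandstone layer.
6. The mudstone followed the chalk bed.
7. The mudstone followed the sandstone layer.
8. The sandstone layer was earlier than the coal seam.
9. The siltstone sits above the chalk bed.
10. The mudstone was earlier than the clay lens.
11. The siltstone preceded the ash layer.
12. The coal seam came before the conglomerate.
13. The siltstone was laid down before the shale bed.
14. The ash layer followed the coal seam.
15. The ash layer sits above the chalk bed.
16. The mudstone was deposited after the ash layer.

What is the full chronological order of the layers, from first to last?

The constraints fix every adjacent pair, so only one ordering works:
the chalk bed → the siltstone → the shale bed → the sandstone layer → the coal seam → the ash layer → the mudstone → the clay lens → the conglomerate.

the chalk bed, the siltstone, the shale bed, the sandstone layer, the coal seam, the ash layer, the mudstone, the clay lens, the conglomerate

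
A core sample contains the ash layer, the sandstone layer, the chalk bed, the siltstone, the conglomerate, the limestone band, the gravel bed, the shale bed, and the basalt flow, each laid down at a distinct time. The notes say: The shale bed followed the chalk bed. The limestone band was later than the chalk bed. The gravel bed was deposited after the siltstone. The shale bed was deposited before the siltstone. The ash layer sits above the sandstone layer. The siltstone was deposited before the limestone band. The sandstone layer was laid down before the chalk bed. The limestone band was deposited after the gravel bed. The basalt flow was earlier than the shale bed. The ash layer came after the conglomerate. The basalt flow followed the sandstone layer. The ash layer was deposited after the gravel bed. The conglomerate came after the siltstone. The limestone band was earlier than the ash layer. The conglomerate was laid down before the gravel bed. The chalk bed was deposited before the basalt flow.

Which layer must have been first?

the sandstone layer

The sandstone layer has a chain of constraints placing it before every other layer, so the sandstone layer must be first.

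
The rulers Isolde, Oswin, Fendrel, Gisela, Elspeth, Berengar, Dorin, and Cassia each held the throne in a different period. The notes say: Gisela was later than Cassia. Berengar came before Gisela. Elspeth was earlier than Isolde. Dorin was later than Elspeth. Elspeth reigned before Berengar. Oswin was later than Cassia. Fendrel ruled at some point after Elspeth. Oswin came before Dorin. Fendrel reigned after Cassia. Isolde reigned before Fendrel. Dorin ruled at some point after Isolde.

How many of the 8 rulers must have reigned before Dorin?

4

Directly stated before Dorin: Elspeth, Isolde, and Oswin.
Cassia reaches Dorin via Cassia → Oswin → Dorin.
That's Cassia, Elspeth, Isolde, and Oswin — 4 in all.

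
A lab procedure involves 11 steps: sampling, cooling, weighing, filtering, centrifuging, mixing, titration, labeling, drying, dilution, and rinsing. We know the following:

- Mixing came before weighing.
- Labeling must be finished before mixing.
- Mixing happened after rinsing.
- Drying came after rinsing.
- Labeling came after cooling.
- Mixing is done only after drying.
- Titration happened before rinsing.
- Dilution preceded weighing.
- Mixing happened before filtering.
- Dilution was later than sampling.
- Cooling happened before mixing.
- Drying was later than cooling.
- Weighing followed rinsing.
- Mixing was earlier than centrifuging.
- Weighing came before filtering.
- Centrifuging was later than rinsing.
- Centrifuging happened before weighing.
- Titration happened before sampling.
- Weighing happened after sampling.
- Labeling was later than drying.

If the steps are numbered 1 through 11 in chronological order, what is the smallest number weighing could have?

Centrifuging, cooling, dilution, drying, labeling, mixing, rinsing, sampling, and titration must all come before weighing — 9 forced predecessors.
Nothing else is forced ahead of weighing, so its earliest slot is position 9 + 1 = 10.

10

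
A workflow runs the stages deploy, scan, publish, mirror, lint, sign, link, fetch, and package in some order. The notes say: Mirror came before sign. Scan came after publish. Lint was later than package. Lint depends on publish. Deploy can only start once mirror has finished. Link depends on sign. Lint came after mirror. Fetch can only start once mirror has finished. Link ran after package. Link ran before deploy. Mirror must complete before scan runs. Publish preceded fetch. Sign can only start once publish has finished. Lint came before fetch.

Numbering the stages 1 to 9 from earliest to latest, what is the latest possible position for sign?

Sign must come before deploy and link — 2 stages forced after it.
Everything else can be placed before sign in some valid order, so sign can sit as late as position 9 − 2 = 7.

7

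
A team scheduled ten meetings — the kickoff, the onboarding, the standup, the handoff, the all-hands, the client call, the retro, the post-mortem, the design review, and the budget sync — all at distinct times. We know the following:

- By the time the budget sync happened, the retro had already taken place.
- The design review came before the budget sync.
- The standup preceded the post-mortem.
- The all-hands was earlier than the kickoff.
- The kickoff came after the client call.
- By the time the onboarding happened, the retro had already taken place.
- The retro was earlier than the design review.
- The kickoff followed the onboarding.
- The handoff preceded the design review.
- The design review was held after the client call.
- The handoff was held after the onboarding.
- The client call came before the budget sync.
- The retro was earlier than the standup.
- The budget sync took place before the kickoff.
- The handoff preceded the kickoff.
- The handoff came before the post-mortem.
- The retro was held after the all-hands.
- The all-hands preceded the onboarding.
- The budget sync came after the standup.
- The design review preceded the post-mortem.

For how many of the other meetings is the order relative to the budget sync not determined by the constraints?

Forced before the budget sync: the all-hands, the client call, the design review, the handoff, the onboarding, the retro, and the standup; forced after the budget sync: the kickoff.
That leaves the post-mortem with no forced order relative to the budget sync — 1.

1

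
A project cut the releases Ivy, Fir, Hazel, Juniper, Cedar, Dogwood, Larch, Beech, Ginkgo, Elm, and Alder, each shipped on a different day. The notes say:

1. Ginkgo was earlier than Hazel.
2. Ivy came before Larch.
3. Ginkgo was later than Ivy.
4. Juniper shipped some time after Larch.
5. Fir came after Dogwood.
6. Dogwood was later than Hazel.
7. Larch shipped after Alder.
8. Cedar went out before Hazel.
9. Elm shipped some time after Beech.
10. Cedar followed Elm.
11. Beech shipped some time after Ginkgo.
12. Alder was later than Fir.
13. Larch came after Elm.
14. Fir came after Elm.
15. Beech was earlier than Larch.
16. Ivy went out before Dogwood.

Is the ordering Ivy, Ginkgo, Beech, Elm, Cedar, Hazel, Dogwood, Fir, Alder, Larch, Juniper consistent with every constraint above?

yes

Check each stated constraint against the proposed order — e.g. Beech is ahead of Larch; Ivy is ahead of Larch. Every pair is in the required order; nothing is violated.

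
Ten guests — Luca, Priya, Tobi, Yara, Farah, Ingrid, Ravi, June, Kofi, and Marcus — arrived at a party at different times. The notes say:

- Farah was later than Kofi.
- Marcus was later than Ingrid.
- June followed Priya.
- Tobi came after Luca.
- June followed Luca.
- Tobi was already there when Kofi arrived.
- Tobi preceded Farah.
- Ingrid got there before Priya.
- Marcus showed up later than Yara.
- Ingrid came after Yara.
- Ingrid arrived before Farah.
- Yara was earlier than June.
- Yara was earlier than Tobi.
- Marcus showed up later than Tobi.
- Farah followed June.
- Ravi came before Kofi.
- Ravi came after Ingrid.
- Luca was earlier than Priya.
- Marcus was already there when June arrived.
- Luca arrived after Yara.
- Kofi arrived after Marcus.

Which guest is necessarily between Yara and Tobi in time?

Tracing the constraints gives Yara → Luca → Tobi, so Luca sits after Yara and before Tobi.
No other guest is forced both after Yara and before Tobi.

Luca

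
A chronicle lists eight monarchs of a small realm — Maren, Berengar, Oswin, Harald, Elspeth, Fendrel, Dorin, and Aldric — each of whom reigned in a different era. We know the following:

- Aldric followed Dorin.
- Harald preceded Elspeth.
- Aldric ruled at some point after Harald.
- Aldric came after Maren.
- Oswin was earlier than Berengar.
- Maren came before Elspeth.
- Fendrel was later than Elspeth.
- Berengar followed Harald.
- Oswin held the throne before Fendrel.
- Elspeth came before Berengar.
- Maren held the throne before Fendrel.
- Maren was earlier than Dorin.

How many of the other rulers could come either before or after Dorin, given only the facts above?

5

Forced before Dorin: Maren; forced after Dorin: Aldric.
That leaves Berengar, Elspeth, Fendrel, Harald, and Oswin with no forced order relative to Dorin — 5.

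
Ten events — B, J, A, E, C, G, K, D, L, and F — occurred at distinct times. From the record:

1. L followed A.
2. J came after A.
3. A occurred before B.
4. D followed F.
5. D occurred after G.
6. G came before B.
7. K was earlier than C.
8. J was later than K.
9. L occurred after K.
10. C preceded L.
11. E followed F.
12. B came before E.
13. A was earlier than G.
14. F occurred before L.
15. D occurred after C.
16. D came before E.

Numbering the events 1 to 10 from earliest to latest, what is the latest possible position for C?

7

C must come before D, E, and L — 3 events forced after it.
Everything else can be placed before C in some valid order, so C can sit as late as position 10 − 3 = 7.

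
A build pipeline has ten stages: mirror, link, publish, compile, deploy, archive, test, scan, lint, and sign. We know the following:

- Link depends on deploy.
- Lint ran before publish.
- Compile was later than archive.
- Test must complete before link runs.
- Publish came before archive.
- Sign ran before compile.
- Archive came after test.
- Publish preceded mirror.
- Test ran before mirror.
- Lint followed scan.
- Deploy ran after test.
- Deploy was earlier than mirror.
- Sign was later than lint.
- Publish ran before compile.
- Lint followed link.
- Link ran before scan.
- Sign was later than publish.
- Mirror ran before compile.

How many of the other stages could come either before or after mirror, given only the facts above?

Forced before mirror: deploy, link, lint, publish, scan, and test; forced after mirror: compile.
That leaves archive and sign with no forced order relative to mirror — 2.

2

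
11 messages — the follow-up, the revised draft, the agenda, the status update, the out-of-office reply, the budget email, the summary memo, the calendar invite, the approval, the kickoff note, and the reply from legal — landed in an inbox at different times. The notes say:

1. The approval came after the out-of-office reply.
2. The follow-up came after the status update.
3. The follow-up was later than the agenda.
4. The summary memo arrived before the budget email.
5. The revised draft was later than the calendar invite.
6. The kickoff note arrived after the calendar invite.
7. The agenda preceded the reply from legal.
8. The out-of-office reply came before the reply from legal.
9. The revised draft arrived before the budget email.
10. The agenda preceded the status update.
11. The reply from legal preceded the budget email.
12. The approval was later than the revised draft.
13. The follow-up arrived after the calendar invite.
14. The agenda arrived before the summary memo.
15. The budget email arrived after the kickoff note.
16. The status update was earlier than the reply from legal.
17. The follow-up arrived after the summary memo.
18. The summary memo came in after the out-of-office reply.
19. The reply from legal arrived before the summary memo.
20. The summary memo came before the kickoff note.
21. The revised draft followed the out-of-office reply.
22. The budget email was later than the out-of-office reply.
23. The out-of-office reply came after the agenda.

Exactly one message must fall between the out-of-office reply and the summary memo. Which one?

Tracing the constraints gives the out-of-office reply → the reply from legal → the summary memo, so the reply from legal sits after the out-of-office reply and before the summary memo.
No other message is forced both after the out-of-office reply and before the summary memo.

the reply from legal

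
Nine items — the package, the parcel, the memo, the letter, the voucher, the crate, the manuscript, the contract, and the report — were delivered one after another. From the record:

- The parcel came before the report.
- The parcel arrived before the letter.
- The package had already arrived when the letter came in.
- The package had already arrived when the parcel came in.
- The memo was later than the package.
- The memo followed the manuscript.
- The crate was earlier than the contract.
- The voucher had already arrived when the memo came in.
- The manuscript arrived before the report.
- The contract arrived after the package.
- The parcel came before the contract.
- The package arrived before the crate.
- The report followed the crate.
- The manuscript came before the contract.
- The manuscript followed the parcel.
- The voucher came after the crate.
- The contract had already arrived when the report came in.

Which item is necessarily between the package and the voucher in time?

Tracing the constraints gives the package → the crate → the voucher, so the crate sits after the package and before the voucher.
No other item is forced both after the package and before the voucher.

the crate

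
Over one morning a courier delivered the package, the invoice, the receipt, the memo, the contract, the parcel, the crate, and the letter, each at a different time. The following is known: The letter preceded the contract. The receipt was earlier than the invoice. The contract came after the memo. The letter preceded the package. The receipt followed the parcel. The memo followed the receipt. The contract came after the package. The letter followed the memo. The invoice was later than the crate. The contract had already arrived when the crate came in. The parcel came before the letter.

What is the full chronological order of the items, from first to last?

the parcel, the receipt, the memo, the letter, the package, the contract, the crate, the invoice

The constraints fix every adjacent pair, so only one ordering works:
the parcel → the receipt → the memo → the letter → the package → the contract → the crate → the invoice.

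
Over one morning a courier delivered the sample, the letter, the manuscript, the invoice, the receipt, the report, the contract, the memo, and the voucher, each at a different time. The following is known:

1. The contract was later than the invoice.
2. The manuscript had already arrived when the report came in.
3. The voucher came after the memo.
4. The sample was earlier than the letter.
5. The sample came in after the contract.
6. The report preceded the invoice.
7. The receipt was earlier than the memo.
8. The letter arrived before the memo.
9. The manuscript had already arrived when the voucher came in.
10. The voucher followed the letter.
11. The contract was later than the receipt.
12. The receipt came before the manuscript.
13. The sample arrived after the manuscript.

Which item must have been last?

the voucher

Every other item has a chain of constraints placing it before the voucher, so the voucher is last.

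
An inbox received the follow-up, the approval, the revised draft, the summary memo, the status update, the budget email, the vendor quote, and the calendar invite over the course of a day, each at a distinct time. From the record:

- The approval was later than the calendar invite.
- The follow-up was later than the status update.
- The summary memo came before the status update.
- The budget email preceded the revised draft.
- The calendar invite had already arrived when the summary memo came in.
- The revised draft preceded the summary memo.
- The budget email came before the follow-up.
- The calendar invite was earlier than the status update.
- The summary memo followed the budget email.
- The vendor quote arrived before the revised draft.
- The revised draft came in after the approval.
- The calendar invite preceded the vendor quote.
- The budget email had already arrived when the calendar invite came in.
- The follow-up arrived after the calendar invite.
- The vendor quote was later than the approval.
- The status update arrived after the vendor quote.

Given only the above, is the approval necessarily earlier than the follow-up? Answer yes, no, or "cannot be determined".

yes

Chain the constraints: the approval → the vendor quote → the status update → the follow-up. Each link is directly stated, so the approval comes before the follow-up.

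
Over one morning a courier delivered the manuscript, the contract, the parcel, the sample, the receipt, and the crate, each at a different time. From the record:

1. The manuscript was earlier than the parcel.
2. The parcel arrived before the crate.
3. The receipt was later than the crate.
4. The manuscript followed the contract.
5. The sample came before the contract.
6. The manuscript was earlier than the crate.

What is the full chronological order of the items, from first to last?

The constraints fix every adjacent pair, so only one ordering works:
the sample → the contract → the manuscript → the parcel → the crate → the receipt.

the sample, the contract, the manuscript, the parcel, the crate, the receipt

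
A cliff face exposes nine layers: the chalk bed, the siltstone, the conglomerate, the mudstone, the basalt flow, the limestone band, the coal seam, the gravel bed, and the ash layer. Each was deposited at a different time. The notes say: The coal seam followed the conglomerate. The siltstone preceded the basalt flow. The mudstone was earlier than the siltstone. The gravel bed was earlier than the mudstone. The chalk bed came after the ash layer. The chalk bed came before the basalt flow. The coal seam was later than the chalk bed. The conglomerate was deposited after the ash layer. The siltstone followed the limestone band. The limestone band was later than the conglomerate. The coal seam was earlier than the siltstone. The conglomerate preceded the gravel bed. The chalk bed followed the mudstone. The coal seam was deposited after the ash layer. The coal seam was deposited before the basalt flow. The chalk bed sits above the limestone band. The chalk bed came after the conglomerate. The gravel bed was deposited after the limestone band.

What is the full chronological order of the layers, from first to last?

the ash layer, the conglomerate, the limestone band, the gravel bed, the mudstone, the chalk bed, the coal seam, the siltstone, the basalt flow

The constraints fix every adjacent pair, so only one ordering works:
the ash layer → the conglomerate → the limestone band → the gravel bed → the mudstone → the chalk bed → the coal seam → the siltstone → the basalt flow.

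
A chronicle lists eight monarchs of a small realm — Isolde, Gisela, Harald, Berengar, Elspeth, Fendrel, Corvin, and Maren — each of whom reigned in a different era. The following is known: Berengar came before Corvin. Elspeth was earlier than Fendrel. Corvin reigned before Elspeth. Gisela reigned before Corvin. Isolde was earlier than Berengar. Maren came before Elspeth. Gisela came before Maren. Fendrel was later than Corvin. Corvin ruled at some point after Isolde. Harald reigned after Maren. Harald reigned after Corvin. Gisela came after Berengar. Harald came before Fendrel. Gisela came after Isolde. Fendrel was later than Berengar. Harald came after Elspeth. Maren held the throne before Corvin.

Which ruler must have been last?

Every other ruler has a chain of constraints placing them before Fendrel, so Fendrel is last.

Fendrel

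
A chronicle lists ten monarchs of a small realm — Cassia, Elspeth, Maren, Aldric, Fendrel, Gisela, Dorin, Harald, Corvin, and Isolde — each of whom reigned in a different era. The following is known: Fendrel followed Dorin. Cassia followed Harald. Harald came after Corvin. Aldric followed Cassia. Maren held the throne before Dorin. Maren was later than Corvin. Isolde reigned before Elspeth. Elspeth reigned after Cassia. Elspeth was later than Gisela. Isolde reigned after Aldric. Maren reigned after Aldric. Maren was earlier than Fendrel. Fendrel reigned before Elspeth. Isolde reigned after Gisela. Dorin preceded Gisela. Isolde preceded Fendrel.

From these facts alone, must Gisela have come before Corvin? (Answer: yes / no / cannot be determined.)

Tracing the constraints gives Corvin → Maren → Dorin → Gisela, so Corvin must come before Gisela.
That means Gisela cannot be before Corvin.

no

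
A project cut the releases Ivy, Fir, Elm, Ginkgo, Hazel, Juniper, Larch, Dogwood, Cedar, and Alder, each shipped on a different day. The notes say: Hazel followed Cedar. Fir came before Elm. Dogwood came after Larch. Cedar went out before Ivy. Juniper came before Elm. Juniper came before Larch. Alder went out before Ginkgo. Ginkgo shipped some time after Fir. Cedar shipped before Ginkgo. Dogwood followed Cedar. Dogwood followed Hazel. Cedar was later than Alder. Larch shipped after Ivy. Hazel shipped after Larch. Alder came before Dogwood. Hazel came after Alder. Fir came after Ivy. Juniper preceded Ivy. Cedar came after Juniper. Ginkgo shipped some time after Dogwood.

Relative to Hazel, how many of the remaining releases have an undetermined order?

Forced before Hazel: Alder, Cedar, Ivy, Juniper, and Larch; forced after Hazel: Dogwood and Ginkgo.
That leaves Elm and Fir with no forced order relative to Hazel — 2.

2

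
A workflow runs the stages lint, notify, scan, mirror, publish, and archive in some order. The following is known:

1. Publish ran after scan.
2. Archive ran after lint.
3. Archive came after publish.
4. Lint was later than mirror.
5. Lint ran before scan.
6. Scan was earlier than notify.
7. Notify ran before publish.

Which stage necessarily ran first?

Mirror has a chain of constraints placing it before every other stage, so mirror must be first.

mirror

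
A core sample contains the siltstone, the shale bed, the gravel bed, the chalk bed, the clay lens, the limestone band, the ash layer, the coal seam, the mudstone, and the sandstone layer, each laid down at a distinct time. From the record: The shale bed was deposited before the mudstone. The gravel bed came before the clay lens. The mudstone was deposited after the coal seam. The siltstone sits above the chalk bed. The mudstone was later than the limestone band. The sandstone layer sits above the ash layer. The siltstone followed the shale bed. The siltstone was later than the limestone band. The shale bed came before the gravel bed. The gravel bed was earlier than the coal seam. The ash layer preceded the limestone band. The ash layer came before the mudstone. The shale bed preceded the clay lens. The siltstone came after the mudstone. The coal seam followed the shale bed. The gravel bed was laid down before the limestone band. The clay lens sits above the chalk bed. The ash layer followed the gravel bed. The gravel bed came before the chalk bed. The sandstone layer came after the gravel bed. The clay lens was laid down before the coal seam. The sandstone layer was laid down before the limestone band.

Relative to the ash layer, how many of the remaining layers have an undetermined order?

3

Forced before the ash layer: the gravel bed and the shale bed; forced after the ash layer: the limestone band, the mudstone, the sandstone layer, and the siltstone.
That leaves the chalk bed, the clay lens, and the coal seam with no forced order relative to the ash layer — 3.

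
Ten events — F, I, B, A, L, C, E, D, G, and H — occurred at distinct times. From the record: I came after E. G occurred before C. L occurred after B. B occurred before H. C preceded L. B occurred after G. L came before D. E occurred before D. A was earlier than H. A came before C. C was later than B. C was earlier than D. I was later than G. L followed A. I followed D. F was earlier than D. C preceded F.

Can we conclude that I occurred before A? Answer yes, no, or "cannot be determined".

no

Tracing the constraints gives A → C → D → I, so A must come before I.
That means I cannot be before A.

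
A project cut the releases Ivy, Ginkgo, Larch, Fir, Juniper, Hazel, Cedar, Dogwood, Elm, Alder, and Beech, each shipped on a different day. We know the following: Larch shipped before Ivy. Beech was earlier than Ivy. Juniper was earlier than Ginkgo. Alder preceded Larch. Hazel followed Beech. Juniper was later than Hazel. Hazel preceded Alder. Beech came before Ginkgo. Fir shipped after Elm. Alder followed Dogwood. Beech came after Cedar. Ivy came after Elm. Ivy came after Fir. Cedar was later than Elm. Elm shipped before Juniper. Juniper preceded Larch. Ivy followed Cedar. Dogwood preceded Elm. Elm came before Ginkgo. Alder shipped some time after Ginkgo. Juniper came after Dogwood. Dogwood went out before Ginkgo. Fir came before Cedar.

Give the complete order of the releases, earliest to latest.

Dogwood, Elm, Fir, Cedar, Beech, Hazel, Juniper, Ginkgo, Alder, Larch, Ivy

The constraints fix every adjacent pair, so only one ordering works:
Dogwood → Elm → Fir → Cedar → Beech → Hazel → Juniper → Ginkgo → Alder → Larch → Ivy.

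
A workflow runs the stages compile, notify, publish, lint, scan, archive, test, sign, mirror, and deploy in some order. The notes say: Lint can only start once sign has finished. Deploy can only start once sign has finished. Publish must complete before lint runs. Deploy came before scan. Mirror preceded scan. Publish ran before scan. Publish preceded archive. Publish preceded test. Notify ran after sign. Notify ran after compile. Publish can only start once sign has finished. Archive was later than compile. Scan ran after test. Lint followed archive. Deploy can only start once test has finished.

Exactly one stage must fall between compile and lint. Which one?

Tracing the constraints gives compile → archive → lint, so archive sits after compile and before lint.
No other stage is forced both after compile and before lint.

archive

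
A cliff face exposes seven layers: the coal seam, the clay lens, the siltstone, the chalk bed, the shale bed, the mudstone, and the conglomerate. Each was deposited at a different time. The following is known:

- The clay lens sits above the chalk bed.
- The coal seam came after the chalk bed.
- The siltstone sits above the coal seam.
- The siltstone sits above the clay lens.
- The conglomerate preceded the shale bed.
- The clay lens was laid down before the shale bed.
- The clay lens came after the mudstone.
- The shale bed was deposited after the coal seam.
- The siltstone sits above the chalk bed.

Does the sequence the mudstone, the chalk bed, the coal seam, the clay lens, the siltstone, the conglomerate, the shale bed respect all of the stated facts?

yes

Check each stated constraint against the proposed order — e.g. the mudstone is ahead of the clay lens; the coal seam is ahead of the shale bed. Every pair is in the required order; nothing is violated.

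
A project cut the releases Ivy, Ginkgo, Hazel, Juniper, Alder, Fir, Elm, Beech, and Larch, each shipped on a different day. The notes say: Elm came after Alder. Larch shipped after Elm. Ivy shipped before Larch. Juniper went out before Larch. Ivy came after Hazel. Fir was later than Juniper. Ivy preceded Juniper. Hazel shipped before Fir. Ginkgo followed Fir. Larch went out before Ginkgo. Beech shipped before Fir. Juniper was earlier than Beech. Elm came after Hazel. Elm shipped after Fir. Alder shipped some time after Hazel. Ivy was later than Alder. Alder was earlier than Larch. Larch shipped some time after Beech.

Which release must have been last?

Ginkgo

Every other release has a chain of constraints placing it before Ginkgo, so Ginkgo is last.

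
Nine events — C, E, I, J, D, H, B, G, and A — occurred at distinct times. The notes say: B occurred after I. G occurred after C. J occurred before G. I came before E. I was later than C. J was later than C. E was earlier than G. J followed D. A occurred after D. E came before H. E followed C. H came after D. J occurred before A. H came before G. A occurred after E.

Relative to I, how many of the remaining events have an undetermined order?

Forced before I: C; forced after I: A, B, E, G, and H.
That leaves D and J with no forced order relative to I — 2.

2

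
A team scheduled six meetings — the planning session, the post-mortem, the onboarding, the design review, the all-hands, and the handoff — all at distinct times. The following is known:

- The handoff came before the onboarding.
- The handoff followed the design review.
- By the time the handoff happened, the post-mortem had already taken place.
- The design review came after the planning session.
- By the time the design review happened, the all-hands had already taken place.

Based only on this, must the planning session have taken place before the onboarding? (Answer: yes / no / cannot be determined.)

yes

Chain the constraints: the planning session → the design review → the handoff → the onboarding. Each link is directly stated, so the planning session comes before the onboarding.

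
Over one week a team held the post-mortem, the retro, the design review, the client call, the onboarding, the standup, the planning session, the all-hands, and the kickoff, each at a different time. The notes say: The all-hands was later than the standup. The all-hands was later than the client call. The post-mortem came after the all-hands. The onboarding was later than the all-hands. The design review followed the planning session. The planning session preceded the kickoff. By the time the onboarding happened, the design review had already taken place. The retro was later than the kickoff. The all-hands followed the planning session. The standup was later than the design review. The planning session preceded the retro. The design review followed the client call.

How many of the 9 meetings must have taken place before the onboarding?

5

Directly stated before the onboarding: the all-hands and the design review.
The client call reaches the onboarding via the client call → the all-hands → the onboarding.
The planning session reaches the onboarding via the planning session → the all-hands → the onboarding.
The standup reaches the onboarding via the standup → the all-hands → the onboarding.
No chain forces the kickoff (or any of the others) ahead of the onboarding.
That's the all-hands, the client call, the design review, the planning session, and the standup — 5 in all.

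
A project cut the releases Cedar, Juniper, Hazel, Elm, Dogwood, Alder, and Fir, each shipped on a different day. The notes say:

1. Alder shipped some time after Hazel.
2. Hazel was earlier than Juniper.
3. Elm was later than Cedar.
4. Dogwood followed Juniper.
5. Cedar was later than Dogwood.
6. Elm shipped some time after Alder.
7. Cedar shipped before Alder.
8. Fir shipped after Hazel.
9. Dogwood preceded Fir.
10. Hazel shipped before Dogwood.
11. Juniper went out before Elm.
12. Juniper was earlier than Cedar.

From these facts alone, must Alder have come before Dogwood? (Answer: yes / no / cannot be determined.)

no

Tracing the constraints gives Dogwood → Cedar → Alder, so Dogwood must come before Alder.
That means Alder cannot be before Dogwood.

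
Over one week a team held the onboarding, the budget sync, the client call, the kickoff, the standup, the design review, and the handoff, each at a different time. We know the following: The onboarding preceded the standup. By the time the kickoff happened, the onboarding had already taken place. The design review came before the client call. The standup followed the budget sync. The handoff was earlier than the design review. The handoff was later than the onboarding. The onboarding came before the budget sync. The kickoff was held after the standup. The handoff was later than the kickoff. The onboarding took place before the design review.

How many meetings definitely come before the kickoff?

Directly stated before the kickoff: the onboarding and the standup.
The budget sync reaches the kickoff via the budget sync → the standup → the kickoff.
No chain forces the handoff (or any of the others) ahead of the kickoff.
That's the budget sync, the onboarding, and the standup — 3 in all.

3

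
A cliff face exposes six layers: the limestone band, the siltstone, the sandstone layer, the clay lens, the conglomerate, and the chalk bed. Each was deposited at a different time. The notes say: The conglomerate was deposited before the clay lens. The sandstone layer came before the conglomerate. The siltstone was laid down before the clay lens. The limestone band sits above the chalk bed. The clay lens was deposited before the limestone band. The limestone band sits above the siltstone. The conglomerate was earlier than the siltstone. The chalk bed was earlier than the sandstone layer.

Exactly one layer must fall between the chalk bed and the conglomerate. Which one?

Tracing the constraints gives the chalk bed → the sandstone layer → the conglomerate, so the sandstone layer sits after the chalk bed and before the conglomerate.
No other layer is forced both after the chalk bed and before the conglomerate.

the sandstone layer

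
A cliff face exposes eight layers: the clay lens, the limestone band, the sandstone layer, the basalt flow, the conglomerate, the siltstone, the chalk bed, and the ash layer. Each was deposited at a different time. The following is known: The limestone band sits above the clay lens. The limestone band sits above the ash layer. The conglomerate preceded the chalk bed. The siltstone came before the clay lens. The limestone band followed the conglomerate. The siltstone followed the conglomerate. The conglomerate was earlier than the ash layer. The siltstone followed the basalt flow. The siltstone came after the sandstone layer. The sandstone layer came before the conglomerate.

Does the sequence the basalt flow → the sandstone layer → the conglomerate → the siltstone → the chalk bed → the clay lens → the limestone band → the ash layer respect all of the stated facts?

The constraints require the ash layer before the limestone band, but in the proposed sequence the limestone band appears ahead of the ash layer. That one violation is enough.

no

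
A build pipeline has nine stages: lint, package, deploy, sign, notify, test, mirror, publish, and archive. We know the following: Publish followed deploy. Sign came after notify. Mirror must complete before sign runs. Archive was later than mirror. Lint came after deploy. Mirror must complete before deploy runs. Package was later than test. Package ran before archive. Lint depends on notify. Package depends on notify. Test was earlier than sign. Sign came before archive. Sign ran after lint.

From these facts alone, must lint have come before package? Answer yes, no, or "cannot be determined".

cannot be determined

No chain of stated constraints runs from lint to package, and none runs from package to lint either.
So the relative order of lint and package is not fixed by the given facts.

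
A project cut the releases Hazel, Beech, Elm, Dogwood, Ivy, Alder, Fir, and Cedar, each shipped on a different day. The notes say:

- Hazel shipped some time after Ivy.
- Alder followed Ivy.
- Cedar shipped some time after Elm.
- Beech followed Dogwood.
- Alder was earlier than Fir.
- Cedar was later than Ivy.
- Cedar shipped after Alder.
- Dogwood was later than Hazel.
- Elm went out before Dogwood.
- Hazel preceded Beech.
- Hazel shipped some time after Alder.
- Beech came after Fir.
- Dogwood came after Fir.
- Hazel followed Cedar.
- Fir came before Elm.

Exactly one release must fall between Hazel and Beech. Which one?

Tracing the constraints gives Hazel → Dogwood → Beech, so Dogwood sits after Hazel and before Beech.
No other release is forced both after Hazel and before Beech.

Dogwood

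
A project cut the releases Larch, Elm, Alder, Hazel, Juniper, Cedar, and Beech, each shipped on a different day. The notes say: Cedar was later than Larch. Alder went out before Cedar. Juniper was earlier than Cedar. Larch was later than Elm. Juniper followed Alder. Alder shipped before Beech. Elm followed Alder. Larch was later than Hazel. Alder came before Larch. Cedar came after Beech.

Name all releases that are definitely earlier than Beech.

Directly stated before Beech: Alder.

Alder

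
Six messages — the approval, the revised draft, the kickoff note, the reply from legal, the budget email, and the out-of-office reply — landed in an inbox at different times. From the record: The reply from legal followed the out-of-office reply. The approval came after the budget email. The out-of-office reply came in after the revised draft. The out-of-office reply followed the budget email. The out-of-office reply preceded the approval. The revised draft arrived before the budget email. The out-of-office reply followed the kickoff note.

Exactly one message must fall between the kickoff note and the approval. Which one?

Tracing the constraints gives the kickoff note → the out-of-office reply → the approval, so the out-of-office reply sits after the kickoff note and before the approval.
No other message is forced both after the kickoff note and before the approval.

the out-of-office reply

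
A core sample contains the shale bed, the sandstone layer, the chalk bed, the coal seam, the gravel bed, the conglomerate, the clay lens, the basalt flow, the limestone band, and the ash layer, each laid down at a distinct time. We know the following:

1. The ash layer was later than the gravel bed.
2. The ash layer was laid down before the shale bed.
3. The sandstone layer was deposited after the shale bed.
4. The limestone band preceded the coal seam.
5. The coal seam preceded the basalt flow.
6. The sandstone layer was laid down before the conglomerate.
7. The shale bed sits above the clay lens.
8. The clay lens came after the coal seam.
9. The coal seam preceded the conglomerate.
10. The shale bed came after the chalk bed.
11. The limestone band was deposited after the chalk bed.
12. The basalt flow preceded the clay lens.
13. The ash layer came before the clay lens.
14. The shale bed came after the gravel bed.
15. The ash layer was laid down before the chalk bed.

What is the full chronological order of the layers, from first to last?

The constraints fix every adjacent pair, so only one ordering works:
the gravel bed → the ash layer → the chalk bed → the limestone band → the coal seam → the basalt flow → the clay lens → the shale bed → the sandstone layer → the conglomerate.

the gravel bed, the ash layer, the chalk bed, the limestone band, the coal seam, the basalt flow, the clay lens, the shale bed, the sandstone layer, the conglomerate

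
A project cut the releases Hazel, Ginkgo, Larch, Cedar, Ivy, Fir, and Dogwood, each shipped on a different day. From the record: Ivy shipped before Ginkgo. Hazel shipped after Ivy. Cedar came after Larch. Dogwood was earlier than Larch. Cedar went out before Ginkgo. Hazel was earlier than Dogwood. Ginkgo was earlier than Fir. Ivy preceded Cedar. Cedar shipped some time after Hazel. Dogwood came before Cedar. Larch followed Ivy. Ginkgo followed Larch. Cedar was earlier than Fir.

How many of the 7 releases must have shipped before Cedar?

4

Directly stated before Cedar: Dogwood, Hazel, Ivy, and Larch.
No chain forces Fir (or any of the others) ahead of Cedar.
That's Dogwood, Hazel, Ivy, and Larch — 4 in all.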